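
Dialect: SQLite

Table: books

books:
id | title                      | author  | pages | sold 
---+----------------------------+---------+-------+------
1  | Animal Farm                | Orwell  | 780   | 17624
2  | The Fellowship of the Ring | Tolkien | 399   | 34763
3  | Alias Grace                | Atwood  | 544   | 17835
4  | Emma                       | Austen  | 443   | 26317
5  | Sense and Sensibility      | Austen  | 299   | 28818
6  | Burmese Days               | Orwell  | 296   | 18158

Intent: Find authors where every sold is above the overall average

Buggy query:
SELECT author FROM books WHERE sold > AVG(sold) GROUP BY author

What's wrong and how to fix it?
Bug: WHERE evaluates per row before aggregation, so AVG() is unavailable

Fix: Use a subquery for AVG and a HAVING MIN(...) filter so the condition holds for every row in the group

Corrected query:
SELECT author FROM books GROUP BY author HAVING MIN(sold) > (SELECT AVG(sold) FROM books)

Result:
author 
-------
Austen 
Tolkien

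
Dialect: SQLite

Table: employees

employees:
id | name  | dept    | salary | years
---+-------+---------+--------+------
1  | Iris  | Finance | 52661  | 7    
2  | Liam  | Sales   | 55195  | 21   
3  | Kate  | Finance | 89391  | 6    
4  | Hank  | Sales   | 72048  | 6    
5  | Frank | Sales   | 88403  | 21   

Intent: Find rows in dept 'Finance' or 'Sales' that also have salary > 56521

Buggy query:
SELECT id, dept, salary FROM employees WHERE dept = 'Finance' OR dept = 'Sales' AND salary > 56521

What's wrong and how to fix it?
Bug: Without parentheses, AND is evaluated before OR, so the salary filter only applies to the 'Sales' branch

Fix: Add parentheses around the OR so the AND applies to both alternatives

Corrected query:
SELECT id, dept, salary FROM employees WHERE (dept = 'Finance' OR dept = 'Sales') AND salary > 56521

Result:
id | dept    | salary
---+---------+-------
3  | Finance | 89391 
4  | Sales   | 72048 
5  | Sales   | 88403 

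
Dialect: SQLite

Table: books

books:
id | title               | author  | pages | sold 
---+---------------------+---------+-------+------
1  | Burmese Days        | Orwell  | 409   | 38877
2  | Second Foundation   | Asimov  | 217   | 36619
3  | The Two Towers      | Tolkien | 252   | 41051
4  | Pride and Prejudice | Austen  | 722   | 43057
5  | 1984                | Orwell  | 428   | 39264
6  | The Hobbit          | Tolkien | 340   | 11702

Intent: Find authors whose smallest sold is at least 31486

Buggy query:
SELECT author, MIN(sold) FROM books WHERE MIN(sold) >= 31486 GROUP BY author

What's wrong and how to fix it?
Bug: MIN() in WHERE is a misuse of aggregate

Fix: Use HAVING for the per-group MIN condition

Corrected query:
SELECT author, MIN(sold) FROM books GROUP BY author HAVING MIN(sold) >= 31486

Result:
author | MIN(sold)
-------+----------
Asimov | 36619    
Austen | 43057    
Orwell | 38877    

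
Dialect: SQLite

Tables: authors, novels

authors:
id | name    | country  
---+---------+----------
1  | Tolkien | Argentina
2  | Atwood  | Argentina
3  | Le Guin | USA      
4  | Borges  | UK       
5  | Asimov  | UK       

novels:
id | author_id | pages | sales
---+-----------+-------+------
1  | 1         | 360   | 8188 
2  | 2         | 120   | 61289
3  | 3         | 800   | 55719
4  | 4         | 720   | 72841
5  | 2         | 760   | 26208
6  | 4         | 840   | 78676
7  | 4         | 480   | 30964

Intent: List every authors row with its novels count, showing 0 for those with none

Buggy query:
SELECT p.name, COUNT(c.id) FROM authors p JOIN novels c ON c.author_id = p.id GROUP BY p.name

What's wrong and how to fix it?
Bug: INNER JOIN drops authors rows that have no matching novels rows

Fix: Use LEFT JOIN so parents without children still appear (COUNT(c.id) gives 0)

Corrected query:
SELECT p.name, COUNT(c.id) FROM authors p LEFT JOIN novels c ON c.author_id = p.id GROUP BY p.name

Result:
name    | COUNT(c.id)
--------+------------
Asimov  | 0          
Atwood  | 2          
Borges  | 3          
Le Guin | 1          
Tolkien | 1          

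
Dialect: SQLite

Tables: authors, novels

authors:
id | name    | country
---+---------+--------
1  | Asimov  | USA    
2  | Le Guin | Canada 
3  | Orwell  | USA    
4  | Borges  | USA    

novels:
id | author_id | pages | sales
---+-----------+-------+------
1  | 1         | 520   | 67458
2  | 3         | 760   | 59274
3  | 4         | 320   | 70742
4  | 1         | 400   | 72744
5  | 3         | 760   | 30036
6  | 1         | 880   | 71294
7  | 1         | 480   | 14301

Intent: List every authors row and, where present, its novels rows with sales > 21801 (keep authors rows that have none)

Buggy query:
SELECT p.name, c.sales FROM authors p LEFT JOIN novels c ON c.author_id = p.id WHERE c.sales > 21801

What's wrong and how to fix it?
Bug: Filtering c.sales in WHERE discards the NULL rows produced by LEFT JOIN, turning it into an inner join

Fix: Move the right-table condition into the ON clause so unmatched parents are kept

Corrected query:
SELECT p.name, c.sales FROM authors p LEFT JOIN novels c ON c.author_id = p.id AND c.sales > 21801

Result:
name    | sales
--------+------
Asimov  | 67458
Asimov  | 71294
Asimov  | 72744
Le Guin | NULL 
Orwell  | 30036
Orwell  | 59274
Borges  | 70742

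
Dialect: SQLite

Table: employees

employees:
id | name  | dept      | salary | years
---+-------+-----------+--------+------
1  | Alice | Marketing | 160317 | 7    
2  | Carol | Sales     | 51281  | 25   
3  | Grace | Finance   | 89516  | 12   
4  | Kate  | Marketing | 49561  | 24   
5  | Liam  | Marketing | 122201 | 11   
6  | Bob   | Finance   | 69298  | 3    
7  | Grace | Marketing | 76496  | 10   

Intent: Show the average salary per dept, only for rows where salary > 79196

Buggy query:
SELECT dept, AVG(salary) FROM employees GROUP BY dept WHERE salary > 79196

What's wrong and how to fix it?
Bug: WHERE cannot follow GROUP BY

Fix: Move the WHERE clause before GROUP BY

Corrected query:
SELECT dept, AVG(salary) FROM employees WHERE salary > 79196 GROUP BY dept

Result:
dept      | AVG(salary)
----------+------------
Finance   | 89516      
Marketing | 141259     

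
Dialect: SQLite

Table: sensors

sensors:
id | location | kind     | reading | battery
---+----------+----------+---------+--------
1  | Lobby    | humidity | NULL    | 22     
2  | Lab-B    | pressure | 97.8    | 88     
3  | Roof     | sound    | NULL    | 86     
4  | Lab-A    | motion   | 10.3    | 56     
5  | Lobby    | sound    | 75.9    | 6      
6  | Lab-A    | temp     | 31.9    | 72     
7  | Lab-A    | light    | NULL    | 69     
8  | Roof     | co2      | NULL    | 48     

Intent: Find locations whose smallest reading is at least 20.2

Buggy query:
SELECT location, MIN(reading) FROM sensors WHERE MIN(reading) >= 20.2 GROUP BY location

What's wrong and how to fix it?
Bug: MIN() in WHERE is a misuse of aggregate

Fix: Use HAVING for the per-group MIN condition

Corrected query:
SELECT location, MIN(reading) FROM sensors GROUP BY location HAVING MIN(reading) >= 20.2

Result:
location | MIN(reading)
---------+-------------
Lab-B    | 97.8        
Lobby    | 75.9        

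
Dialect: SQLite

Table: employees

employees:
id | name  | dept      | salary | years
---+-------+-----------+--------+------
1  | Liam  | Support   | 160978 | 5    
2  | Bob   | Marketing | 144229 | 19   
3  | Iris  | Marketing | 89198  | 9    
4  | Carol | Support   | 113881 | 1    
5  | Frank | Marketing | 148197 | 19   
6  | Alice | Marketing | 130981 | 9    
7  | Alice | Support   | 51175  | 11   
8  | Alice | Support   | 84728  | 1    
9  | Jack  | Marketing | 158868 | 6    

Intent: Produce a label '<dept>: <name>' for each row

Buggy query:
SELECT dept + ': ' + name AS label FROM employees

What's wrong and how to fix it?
Bug: SQLite uses || for string concatenation; + coerces text to numbers (yielding 0)

Fix: Use the || operator for string concatenation

Corrected query:
SELECT dept || ': ' || name AS label FROM employees

Result:
label           
----------------
Support: Liam   
Marketing: Bob  
Marketing: Iris 
Support: Carol  
Marketing: Frank
Marketing: Alice
Support: Alice  
Support: Alice  
Marketing: Jack 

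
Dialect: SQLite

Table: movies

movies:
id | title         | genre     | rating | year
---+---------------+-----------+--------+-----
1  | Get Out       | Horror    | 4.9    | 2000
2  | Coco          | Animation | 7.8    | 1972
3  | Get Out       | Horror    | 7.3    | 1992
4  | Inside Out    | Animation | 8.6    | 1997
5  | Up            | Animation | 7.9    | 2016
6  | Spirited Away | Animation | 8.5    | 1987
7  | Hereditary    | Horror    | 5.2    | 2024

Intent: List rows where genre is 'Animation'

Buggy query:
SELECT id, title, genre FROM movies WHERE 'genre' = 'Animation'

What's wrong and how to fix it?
Bug: Single quotes denote string literals in SQL; the column name is being compared as a constant string

Fix: Reference the column as genre without single quotes

Corrected query:
SELECT id, title, genre FROM movies WHERE genre = 'Animation'

Result:
id | title         | genre    
---+---------------+----------
2  | Coco          | Animation
4  | Inside Out    | Animation
5  | Up            | Animation
6  | Spirited Away | Animation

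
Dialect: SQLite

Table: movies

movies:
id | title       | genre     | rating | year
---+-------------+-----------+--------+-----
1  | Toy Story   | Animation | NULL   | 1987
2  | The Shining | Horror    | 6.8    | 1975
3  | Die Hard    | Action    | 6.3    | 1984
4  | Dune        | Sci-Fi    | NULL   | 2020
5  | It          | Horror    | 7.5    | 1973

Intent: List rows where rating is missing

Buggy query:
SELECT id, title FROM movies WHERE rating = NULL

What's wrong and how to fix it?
Bug: '= NULL' is always unknown in SQL three-valued logic, so no rows match

Fix: Use IS NULL to test for NULL

Corrected query:
SELECT id, title FROM movies WHERE rating IS NULL

Result:
id | title    
---+----------
1  | Toy Story
4  | Dune     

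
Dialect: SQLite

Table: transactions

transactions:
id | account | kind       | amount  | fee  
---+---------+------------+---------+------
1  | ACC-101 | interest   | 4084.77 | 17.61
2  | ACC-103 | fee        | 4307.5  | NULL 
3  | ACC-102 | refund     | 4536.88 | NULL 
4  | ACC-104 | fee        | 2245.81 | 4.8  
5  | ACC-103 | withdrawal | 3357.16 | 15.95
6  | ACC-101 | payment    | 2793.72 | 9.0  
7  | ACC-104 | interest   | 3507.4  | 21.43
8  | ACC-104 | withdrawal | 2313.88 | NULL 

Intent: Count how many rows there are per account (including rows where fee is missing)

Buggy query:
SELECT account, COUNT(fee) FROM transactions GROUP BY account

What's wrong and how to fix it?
Bug: COUNT(fee) skips NULLs, so groups with missing fee are undercounted

Fix: Use COUNT(*) to count all rows regardless of NULL

Corrected query:
SELECT account, COUNT(*) FROM transactions GROUP BY account

Result:
account | COUNT(*)
--------+---------
ACC-101 | 2       
ACC-102 | 1       
ACC-103 | 2       
ACC-104 | 3       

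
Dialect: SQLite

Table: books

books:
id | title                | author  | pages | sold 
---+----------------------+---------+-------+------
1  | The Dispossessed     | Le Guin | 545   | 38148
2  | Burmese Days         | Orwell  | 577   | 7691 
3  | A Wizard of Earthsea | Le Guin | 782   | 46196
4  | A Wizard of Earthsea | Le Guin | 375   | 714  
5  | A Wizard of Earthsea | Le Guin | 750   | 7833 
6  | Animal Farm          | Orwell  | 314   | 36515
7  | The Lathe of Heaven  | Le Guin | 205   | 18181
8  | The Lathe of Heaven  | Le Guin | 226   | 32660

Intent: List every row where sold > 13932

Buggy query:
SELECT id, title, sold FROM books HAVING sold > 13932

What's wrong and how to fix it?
Bug: This is a non-aggregate query (no GROUP BY, no aggregates), so in SQLite the HAVING clause is invalid here; a row-level condition belongs in WHERE

Fix: Use WHERE for row-level filtering

Corrected query:
SELECT id, title, sold FROM books WHERE sold > 13932

Result:
id | title                | sold 
---+----------------------+------
1  | The Dispossessed     | 38148
3  | A Wizard of Earthsea | 46196
6  | Animal Farm          | 36515
7  | The Lathe of Heaven  | 18181
8  | The Lathe of Heaven  | 32660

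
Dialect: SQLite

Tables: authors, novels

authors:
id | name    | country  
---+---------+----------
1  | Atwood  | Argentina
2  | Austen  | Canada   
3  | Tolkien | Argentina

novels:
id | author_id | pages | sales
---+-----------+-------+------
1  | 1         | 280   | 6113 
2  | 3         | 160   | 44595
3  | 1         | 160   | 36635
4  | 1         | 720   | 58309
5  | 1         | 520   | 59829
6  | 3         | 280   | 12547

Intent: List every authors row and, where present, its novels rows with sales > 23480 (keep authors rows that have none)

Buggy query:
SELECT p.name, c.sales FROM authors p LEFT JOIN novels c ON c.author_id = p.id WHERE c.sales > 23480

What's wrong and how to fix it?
Bug: A WHERE condition on the right-hand table after LEFT JOIN drops unmatched parents

Fix: Put 'c.sales > 23480' in the JOIN's ON clause instead of WHERE

Corrected query:
SELECT p.name, c.sales FROM authors p LEFT JOIN novels c ON c.author_id = p.id AND c.sales > 23480

Result:
name    | sales
--------+------
Atwood  | 36635
Atwood  | 58309
Atwood  | 59829
Austen  | NULL 
Tolkien | 44595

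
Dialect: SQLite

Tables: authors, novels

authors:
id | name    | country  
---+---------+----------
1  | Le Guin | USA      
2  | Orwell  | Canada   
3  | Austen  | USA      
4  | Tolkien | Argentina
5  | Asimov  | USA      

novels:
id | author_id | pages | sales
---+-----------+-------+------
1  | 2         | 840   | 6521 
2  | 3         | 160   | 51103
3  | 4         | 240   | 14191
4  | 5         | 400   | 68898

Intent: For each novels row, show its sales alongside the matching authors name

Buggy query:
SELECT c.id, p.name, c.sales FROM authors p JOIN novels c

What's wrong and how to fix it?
Bug: JOIN with no ON clause produces a cartesian product; every novels row pairs with every authors row

Fix: Add ON c.author_id = p.id to the JOIN

Corrected query:
SELECT c.id, p.name, c.sales FROM authors p JOIN novels c ON c.author_id = p.id

Result:
id | name    | sales
---+---------+------
1  | Orwell  | 6521 
2  | Austen  | 51103
3  | Tolkien | 14191
4  | Asimov  | 68898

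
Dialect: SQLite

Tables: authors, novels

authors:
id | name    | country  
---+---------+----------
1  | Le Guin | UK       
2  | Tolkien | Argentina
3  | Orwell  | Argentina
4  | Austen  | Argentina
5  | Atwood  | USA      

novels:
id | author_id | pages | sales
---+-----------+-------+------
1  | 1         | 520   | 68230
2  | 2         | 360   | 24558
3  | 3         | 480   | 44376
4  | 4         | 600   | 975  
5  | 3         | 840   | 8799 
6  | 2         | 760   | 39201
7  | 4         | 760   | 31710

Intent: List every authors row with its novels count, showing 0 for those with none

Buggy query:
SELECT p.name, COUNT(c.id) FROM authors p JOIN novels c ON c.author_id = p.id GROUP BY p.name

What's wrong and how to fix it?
Bug: An inner join excludes parents with zero children

Fix: Switch to LEFT JOIN to retain unmatched parent rows

Corrected query:
SELECT p.name, COUNT(c.id) FROM authors p LEFT JOIN novels c ON c.author_id = p.id GROUP BY p.name

Result:
name    | COUNT(c.id)
--------+------------
Atwood  | 0          
Austen  | 2          
Le Guin | 1          
Orwell  | 2          
Tolkien | 2          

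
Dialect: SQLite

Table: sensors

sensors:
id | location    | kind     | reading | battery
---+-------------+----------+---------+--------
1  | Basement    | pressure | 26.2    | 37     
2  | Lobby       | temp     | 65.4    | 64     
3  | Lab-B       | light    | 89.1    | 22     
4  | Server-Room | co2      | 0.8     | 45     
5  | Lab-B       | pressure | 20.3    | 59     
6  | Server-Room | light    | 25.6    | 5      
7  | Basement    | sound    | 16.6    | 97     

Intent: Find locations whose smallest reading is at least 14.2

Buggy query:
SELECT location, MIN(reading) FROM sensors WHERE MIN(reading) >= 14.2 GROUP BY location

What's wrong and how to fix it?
Bug: Aggregates like MIN are computed per group after WHERE runs

Fix: Use HAVING for the per-group MIN condition

Corrected query:
SELECT location, MIN(reading) FROM sensors GROUP BY location HAVING MIN(reading) >= 14.2

Result:
location | MIN(reading)
---------+-------------
Basement | 16.6        
Lab-B    | 20.3        
Lobby    | 65.4        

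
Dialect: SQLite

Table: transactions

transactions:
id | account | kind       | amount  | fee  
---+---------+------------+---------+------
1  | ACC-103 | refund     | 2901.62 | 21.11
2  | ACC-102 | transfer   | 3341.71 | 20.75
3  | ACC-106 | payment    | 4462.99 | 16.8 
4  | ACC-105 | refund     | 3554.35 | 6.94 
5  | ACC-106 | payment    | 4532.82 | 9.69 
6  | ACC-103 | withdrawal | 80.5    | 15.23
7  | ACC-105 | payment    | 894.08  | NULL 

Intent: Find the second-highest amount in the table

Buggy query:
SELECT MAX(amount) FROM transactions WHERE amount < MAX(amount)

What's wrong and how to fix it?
Bug: MAX(amount) on the right of the comparison is an aggregate-in-WHERE error

Fix: Compute the overall MAX in a subquery, then take MAX of rows below it

Corrected query:
SELECT MAX(amount) FROM transactions WHERE amount < (SELECT MAX(amount) FROM transactions)

Result:
MAX(amount)
-----------
4462.99    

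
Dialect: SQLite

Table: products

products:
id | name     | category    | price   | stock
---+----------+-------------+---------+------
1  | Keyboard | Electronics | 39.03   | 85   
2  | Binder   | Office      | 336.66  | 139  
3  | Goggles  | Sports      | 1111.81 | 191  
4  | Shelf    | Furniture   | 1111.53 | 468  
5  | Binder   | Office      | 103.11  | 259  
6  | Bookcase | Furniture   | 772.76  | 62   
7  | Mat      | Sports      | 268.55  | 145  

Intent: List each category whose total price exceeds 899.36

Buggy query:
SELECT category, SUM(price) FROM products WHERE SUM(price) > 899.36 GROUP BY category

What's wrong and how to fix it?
Bug: WHERE runs before GROUP BY, so aggregates aren't available there

Fix: Move the aggregate condition to a HAVING clause

Corrected query:
SELECT category, SUM(price) FROM products GROUP BY category HAVING SUM(price) > 899.36

Result:
category  | SUM(price)
----------+-----------
Furniture | 1884.29   
Sports    | 1380.36   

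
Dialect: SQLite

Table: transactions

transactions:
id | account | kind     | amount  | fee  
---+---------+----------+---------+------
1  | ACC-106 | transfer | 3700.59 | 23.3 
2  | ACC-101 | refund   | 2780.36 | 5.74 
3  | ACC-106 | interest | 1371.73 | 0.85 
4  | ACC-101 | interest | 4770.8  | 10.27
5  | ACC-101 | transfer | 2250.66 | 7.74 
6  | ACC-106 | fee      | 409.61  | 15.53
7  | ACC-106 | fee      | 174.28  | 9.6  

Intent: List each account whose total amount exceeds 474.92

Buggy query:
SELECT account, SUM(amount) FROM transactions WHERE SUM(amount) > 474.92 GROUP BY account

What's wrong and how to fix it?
Bug: SUM(amount) is an aggregate, but WHERE filters rows before aggregation

Fix: Move the aggregate condition to a HAVING clause

Corrected query:
SELECT account, SUM(amount) FROM transactions GROUP BY account HAVING SUM(amount) > 474.92

Result:
account | SUM(amount)
--------+------------
ACC-101 | 9801.82    
ACC-106 | 5656.21    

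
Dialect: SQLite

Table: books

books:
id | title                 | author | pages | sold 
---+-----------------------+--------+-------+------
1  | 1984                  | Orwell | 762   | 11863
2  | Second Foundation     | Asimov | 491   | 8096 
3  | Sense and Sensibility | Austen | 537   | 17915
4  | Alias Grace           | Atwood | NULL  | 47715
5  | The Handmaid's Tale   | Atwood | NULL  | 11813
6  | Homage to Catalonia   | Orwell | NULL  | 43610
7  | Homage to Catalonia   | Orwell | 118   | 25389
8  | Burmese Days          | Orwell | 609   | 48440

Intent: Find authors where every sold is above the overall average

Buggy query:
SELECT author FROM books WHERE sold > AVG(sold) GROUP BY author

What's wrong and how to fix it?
Bug: WHERE evaluates per row before aggregation, so AVG() is unavailable

Fix: Compute the overall average in a scalar subquery and compare each group's MIN against it in HAVING

Corrected query:
SELECT author FROM books GROUP BY author HAVING MIN(sold) > (SELECT AVG(sold) FROM books)

Result:
(no rows)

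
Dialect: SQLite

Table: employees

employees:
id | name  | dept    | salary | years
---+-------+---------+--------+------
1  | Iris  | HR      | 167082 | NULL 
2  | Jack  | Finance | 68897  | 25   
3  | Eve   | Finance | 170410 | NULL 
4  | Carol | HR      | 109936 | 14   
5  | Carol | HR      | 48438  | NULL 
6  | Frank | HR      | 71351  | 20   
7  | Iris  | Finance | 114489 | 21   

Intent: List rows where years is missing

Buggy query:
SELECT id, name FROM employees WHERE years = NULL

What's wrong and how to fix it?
Bug: '= NULL' is always unknown in SQL three-valued logic, so no rows match

Fix: Replace '= NULL' with 'IS NULL'

Corrected query:
SELECT id, name FROM employees WHERE years IS NULL

Result:
id | name 
---+------
1  | Iris 
3  | Eve  
5  | Carol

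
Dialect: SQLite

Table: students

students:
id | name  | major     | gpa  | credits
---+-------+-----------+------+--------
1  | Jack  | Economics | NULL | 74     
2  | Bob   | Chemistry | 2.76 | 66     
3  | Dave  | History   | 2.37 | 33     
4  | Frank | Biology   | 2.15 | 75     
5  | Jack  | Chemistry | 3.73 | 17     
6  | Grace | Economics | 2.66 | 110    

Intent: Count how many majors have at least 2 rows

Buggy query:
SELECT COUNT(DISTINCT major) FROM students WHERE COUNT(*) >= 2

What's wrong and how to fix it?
Bug: COUNT(*) cannot appear in WHERE; the per-group count doesn't exist yet

Fix: Group first with HAVING COUNT(*) >= 2, then COUNT the resulting groups

Corrected query:
SELECT COUNT(*) FROM (SELECT major FROM students GROUP BY major HAVING COUNT(*) >= 2)

Result:
COUNT(*)
--------
2       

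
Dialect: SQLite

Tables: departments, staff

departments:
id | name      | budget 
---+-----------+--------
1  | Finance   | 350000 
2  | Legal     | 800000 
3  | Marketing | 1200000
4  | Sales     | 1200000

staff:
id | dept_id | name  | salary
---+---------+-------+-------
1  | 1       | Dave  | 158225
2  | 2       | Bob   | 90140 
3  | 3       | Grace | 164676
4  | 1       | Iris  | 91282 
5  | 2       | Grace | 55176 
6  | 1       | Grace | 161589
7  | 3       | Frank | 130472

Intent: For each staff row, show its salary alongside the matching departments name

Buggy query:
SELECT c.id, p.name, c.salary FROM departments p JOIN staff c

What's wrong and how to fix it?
Bug: Missing join condition: each staff row is matched to all departments rows instead of just its own

Fix: Specify the join condition linking the foreign key to the parent id

Corrected query:
SELECT c.id, p.name, c.salary FROM departments p JOIN staff c ON c.dept_id = p.id

Result:
id | name      | salary
---+-----------+-------
1  | Finance   | 158225
2  | Legal     | 90140 
3  | Marketing | 164676
4  | Finance   | 91282 
5  | Legal     | 55176 
6  | Finance   | 161589
7  | Marketing | 130472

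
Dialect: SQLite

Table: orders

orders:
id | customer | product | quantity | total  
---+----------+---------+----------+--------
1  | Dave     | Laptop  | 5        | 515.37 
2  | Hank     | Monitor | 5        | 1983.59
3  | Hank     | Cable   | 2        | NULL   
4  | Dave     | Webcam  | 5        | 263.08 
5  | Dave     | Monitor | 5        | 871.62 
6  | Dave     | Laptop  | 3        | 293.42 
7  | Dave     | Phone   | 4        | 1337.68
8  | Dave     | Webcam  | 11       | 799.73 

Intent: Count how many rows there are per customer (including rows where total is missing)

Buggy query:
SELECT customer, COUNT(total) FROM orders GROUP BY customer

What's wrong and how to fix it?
Bug: COUNT(total) skips NULLs, so groups with missing total are undercounted

Fix: Replace COUNT(total) with COUNT(*)

Corrected query:
SELECT customer, COUNT(*) FROM orders GROUP BY customer

Result:
customer | COUNT(*)
---------+---------
Dave     | 6       
Hank     | 2       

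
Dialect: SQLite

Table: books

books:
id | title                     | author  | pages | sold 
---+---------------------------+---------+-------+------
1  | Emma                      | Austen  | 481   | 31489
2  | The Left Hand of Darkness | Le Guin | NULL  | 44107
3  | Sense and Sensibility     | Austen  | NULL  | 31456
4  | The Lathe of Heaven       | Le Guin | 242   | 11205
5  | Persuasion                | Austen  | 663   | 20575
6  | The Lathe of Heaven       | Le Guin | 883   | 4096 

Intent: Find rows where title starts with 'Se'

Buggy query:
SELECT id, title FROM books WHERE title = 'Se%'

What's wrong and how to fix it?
Bug: '=' compares the literal string including the % character; pattern matching needs LIKE

Fix: Use LIKE for wildcard pattern matching

Corrected query:
SELECT id, title FROM books WHERE title LIKE 'Se%'

Result:
id | title                
---+----------------------
3  | Sense and Sensibility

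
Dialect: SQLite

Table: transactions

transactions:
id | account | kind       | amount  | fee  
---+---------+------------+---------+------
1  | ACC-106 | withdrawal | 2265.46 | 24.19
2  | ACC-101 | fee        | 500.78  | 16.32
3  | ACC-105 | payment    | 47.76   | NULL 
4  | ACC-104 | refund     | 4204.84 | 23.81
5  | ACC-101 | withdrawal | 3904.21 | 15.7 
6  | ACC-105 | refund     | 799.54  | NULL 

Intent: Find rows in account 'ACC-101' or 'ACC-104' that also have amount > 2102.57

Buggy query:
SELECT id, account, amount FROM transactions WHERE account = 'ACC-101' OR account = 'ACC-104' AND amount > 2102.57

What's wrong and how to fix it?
Bug: Without parentheses, AND is evaluated before OR, so the amount filter only applies to the 'ACC-104' branch

Fix: Group the OR with parentheses (or use IN), then AND the threshold

Corrected query:
SELECT id, account, amount FROM transactions WHERE (account = 'ACC-101' OR account = 'ACC-104') AND amount > 2102.57

Result:
id | account | amount 
---+---------+--------
4  | ACC-104 | 4204.84
5  | ACC-101 | 3904.21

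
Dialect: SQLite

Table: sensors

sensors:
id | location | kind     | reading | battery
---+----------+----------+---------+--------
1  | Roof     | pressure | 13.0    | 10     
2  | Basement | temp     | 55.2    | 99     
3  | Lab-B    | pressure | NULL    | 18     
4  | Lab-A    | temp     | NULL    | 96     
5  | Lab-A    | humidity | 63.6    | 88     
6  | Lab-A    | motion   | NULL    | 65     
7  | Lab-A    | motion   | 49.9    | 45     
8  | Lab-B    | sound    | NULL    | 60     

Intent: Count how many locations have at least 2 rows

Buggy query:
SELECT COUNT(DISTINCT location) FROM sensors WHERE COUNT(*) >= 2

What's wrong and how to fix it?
Bug: WHERE filters individual rows, not groups, so a group-level COUNT is invalid there

Fix: Use a subquery that GROUPs and filters with HAVING, then count its rows

Corrected query:
SELECT COUNT(*) FROM (SELECT location FROM sensors GROUP BY location HAVING COUNT(*) >= 2)

Result:
COUNT(*)
--------
2       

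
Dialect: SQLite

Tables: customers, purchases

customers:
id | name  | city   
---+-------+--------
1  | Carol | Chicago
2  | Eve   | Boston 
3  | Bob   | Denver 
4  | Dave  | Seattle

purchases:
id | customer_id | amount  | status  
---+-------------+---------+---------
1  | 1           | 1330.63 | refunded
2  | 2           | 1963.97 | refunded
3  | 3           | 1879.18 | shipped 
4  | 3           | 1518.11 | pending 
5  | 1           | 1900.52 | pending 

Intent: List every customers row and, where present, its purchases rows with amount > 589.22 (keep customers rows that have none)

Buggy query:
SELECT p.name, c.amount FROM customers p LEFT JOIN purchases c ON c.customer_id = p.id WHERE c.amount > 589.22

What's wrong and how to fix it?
Bug: Filtering c.amount in WHERE discards the NULL rows produced by LEFT JOIN, turning it into an inner join

Fix: Put 'c.amount > 589.22' in the JOIN's ON clause instead of WHERE

Corrected query:
SELECT p.name, c.amount FROM customers p LEFT JOIN purchases c ON c.customer_id = p.id AND c.amount > 589.22

Result:
name  | amount 
------+--------
Carol | 1330.63
Carol | 1900.52
Eve   | 1963.97
Bob   | 1518.11
Bob   | 1879.18
Dave  | NULL   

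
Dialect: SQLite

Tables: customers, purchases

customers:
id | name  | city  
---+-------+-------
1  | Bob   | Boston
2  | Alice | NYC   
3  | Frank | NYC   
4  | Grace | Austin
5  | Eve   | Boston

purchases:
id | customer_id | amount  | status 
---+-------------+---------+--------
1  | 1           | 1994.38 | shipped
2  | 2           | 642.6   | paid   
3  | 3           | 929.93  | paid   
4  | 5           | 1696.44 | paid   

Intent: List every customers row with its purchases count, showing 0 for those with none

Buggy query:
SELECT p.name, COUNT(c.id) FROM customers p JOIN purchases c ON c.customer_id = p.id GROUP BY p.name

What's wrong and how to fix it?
Bug: An inner join excludes parents with zero children

Fix: Use LEFT JOIN so parents without children still appear (COUNT(c.id) gives 0)

Corrected query:
SELECT p.name, COUNT(c.id) FROM customers p LEFT JOIN purchases c ON c.customer_id = p.id GROUP BY p.name

Result:
name  | COUNT(c.id)
------+------------
Alice | 1          
Bob   | 1          
Eve   | 1          
Frank | 1          
Grace | 0          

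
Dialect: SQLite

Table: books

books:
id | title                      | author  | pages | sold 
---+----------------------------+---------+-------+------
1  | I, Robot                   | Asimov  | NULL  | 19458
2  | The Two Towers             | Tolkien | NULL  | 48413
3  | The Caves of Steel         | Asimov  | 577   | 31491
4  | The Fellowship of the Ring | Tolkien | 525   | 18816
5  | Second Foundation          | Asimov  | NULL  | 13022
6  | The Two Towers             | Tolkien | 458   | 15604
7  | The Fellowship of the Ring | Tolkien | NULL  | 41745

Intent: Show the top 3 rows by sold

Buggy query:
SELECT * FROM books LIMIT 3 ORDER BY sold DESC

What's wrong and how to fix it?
Bug: ORDER BY cannot follow LIMIT; LIMIT is the final clause

Fix: Swap the clauses: ORDER BY first, then LIMIT

Corrected query:
SELECT * FROM books ORDER BY sold DESC LIMIT 3

Result:
id | title                      | author  | pages | sold 
---+----------------------------+---------+-------+------
2  | The Two Towers             | Tolkien | NULL  | 48413
7  | The Fellowship of the Ring | Tolkien | NULL  | 41745
3  | The Caves of Steel         | Asimov  | 577   | 31491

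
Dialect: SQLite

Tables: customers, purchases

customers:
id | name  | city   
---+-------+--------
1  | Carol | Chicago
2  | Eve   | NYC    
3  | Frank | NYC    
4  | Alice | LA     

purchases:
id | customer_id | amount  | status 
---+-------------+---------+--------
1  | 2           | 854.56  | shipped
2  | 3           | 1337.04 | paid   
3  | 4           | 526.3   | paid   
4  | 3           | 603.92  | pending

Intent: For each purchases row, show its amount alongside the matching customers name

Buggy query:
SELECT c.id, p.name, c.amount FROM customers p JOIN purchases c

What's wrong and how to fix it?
Bug: Missing join condition: each purchases row is matched to all customers rows instead of just its own

Fix: Specify the join condition linking the foreign key to the parent id

Corrected query:
SELECT c.id, p.name, c.amount FROM customers p JOIN purchases c ON c.customer_id = p.id

Result:
id | name  | amount 
---+-------+--------
1  | Eve   | 854.56 
2  | Frank | 1337.04
3  | Alice | 526.3  
4  | Frank | 603.92 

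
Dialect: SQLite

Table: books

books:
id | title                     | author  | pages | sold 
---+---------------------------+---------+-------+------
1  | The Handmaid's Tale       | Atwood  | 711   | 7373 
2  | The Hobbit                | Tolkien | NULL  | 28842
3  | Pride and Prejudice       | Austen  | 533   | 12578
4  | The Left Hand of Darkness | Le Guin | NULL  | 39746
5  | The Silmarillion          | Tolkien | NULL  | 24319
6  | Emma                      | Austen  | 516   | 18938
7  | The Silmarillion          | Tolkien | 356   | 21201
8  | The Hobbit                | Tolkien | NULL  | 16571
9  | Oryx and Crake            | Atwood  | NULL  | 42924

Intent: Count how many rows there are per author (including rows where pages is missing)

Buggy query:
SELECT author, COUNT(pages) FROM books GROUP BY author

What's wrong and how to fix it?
Bug: COUNT(pages) skips NULLs, so groups with missing pages are undercounted

Fix: Replace COUNT(pages) with COUNT(*)

Corrected query:
SELECT author, COUNT(*) FROM books GROUP BY author

Result:
author  | COUNT(*)
--------+---------
Atwood  | 2       
Austen  | 2       
Le Guin | 1       
Tolkien | 4       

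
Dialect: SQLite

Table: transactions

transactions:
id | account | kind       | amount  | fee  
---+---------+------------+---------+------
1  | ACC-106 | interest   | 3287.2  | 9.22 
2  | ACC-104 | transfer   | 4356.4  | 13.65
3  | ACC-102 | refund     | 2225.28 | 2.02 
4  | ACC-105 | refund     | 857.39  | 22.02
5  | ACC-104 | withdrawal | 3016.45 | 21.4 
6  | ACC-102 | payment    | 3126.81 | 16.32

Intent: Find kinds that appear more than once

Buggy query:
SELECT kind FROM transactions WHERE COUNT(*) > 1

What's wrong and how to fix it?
Bug: WHERE can't reference COUNT(*); aggregates are computed after WHERE

Fix: GROUP BY kind, then filter groups with HAVING COUNT(*) > 1

Corrected query:
SELECT kind FROM transactions GROUP BY kind HAVING COUNT(*) > 1

Result:
kind  
------
refund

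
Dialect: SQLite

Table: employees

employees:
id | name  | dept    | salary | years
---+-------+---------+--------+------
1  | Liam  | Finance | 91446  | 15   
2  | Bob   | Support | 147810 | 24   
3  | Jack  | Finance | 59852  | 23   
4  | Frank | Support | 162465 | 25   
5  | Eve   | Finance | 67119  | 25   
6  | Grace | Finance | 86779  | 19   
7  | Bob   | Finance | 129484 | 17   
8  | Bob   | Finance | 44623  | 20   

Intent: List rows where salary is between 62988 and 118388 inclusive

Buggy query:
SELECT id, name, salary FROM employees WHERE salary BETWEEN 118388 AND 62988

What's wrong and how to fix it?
Bug: BETWEEN expects the lower bound first; with 118388 AND 62988 the range is empty

Fix: Swap the bounds so the smaller value comes first

Corrected query:
SELECT id, name, salary FROM employees WHERE salary BETWEEN 62988 AND 118388

Result:
id | name  | salary
---+-------+-------
1  | Liam  | 91446 
5  | Eve   | 67119 
6  | Grace | 86779 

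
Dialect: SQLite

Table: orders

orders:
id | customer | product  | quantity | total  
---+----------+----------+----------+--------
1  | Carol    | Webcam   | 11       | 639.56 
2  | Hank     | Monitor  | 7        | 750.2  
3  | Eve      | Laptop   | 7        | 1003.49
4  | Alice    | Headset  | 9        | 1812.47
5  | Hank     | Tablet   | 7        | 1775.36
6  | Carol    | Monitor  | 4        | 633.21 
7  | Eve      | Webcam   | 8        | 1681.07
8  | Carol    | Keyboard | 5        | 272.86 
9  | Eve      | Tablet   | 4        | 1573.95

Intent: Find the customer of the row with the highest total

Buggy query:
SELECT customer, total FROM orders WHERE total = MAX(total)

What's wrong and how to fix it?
Bug: WHERE is evaluated per row; an aggregate over the whole table isn't defined there

Fix: Wrap MAX in a scalar subquery so WHERE compares against a single value

Corrected query:
SELECT customer, total FROM orders WHERE total = (SELECT MAX(total) FROM orders)

Result:
customer | total  
---------+--------
Alice    | 1812.47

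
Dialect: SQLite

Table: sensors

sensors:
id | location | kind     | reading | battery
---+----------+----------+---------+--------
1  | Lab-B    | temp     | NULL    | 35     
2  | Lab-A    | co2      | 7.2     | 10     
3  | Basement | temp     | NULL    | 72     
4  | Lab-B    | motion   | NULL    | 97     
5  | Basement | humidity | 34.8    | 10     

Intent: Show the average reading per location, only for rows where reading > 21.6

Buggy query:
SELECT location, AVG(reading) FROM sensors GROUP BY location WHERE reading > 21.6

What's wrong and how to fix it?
Bug: Row-level WHERE must come before GROUP BY in the clause order

Fix: Move the WHERE clause before GROUP BY

Corrected query:
SELECT location, AVG(reading) FROM sensors WHERE reading > 21.6 GROUP BY location

Result:
location | AVG(reading)
---------+-------------
Basement | 34.8        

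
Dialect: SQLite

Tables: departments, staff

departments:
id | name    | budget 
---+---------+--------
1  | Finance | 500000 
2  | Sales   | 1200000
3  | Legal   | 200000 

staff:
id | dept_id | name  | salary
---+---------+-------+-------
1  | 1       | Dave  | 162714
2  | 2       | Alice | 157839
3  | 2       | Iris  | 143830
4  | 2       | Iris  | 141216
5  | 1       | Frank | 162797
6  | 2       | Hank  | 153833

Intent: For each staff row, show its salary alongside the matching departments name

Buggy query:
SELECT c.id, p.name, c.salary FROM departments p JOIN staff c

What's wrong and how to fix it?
Bug: Missing join condition: each staff row is matched to all departments rows instead of just its own

Fix: Specify the join condition linking the foreign key to the parent id

Corrected query:
SELECT c.id, p.name, c.salary FROM departments p JOIN staff c ON c.dept_id = p.id

Result:
id | name    | salary
---+---------+-------
1  | Finance | 162714
2  | Sales   | 157839
3  | Sales   | 143830
4  | Sales   | 141216
5  | Finance | 162797
6  | Sales   | 153833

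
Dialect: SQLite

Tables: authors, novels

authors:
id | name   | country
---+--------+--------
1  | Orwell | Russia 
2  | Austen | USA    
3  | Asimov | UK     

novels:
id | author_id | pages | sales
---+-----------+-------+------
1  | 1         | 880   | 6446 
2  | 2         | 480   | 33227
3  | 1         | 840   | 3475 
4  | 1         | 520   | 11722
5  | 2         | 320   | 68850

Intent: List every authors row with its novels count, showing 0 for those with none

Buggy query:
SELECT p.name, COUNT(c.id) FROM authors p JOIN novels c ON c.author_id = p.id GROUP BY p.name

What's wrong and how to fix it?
Bug: An inner join excludes parents with zero children

Fix: Switch to LEFT JOIN to retain unmatched parent rows

Corrected query:
SELECT p.name, COUNT(c.id) FROM authors p LEFT JOIN novels c ON c.author_id = p.id GROUP BY p.name

Result:
name   | COUNT(c.id)
-------+------------
Asimov | 0          
Austen | 2          
Orwell | 3          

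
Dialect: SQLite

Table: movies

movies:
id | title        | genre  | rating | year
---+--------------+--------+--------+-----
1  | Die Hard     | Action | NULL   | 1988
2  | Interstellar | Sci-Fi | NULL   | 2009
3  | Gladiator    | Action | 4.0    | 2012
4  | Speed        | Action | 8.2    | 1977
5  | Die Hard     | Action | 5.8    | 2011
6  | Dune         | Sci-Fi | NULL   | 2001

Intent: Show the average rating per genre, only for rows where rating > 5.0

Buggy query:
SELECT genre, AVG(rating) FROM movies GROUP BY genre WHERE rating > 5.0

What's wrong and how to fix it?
Bug: Row-level WHERE must come before GROUP BY in the clause order

Fix: Place WHERE between FROM and GROUP BY

Corrected query:
SELECT genre, AVG(rating) FROM movies WHERE rating > 5.0 GROUP BY genre

Result:
genre  | AVG(rating)
-------+------------
Action | 7          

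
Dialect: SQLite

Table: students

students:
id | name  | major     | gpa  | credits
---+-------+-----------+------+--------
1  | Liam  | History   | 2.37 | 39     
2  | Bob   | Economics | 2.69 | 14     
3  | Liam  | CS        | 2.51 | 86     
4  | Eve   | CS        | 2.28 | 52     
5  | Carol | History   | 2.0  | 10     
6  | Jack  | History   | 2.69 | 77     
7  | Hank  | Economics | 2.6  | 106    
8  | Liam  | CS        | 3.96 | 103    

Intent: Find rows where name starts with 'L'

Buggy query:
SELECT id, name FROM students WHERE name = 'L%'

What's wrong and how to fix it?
Bug: Wildcards only work with LIKE; '=' treats '%' as a literal character

Fix: Use LIKE for wildcard pattern matching

Corrected query:
SELECT id, name FROM students WHERE name LIKE 'L%'

Result:
id | name
---+-----
1  | Liam
3  | Liam
8  | Liam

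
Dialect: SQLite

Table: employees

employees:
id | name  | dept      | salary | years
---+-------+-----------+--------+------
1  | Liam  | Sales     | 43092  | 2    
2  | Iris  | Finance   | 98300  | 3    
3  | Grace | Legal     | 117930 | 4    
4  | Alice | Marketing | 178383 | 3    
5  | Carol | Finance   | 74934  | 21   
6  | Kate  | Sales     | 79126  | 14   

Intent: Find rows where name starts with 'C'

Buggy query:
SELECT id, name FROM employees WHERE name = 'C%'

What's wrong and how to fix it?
Bug: Wildcards only work with LIKE; '=' treats '%' as a literal character

Fix: Replace '=' with LIKE so 'C%' is treated as a pattern

Corrected query:
SELECT id, name FROM employees WHERE name LIKE 'C%'

Result:
id | name 
---+------
5  | Carol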